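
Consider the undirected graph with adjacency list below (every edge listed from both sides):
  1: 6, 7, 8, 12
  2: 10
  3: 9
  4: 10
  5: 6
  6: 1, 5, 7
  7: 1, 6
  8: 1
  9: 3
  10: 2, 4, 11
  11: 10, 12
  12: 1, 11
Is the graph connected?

Component: {3, 9}
Component: {1, 2, 4, 5, 6, 7, 8, 10, 11, 12}
No edge joins these 2 groups, so the graph is disconnected.

No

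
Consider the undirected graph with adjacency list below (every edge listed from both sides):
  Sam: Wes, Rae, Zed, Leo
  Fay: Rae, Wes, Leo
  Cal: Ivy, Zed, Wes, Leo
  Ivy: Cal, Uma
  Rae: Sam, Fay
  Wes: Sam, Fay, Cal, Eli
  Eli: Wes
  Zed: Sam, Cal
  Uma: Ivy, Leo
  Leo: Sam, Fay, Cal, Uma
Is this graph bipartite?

Color {Ivy, Rae, Wes, Zed, Leo} black and {Sam, Fay, Cal, Eli, Uma} white. No edge joins two same-colored vertices, so the graph is bipartite.

Yes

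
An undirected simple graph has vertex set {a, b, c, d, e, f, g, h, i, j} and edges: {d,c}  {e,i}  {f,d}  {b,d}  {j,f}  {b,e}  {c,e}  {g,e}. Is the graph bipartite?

A valid 2-coloring puts {a, d, e, h, j} on one side and {b, c, f, g, i} on the other; every edge crosses between the two sides.

Yes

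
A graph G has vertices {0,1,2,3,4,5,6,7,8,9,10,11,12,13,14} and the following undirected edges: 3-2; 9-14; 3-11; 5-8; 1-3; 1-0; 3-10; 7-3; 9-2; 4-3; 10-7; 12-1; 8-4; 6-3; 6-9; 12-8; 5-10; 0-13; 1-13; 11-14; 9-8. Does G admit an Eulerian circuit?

Degrees: 0:2, 1:4, 2:2, 3:7, 4:2, 5:2, 6:2, 7:2, 8:4, 9:4, 10:3, 11:2, 12:2, 13:2, 14:2
3, 10 have odd degree; an Eulerian circuit needs every degree to be even, so none exists.

No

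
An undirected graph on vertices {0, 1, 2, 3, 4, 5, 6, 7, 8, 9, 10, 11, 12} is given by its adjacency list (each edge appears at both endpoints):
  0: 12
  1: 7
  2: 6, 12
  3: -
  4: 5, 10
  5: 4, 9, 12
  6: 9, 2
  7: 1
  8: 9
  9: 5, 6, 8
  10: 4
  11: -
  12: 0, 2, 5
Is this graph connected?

Component: {3}
Component: {11}
Component: {1, 7}
Component: {0, 2, 4, 5, 6, 8, 9, 10, 12}
No edge joins these 4 groups, so the graph is disconnected.

No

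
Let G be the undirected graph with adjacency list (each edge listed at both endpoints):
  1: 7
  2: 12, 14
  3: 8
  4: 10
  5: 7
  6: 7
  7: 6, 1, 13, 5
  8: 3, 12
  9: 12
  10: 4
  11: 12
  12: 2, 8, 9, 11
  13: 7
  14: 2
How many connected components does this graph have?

Component: {4, 10}
Component: {1, 5, 6, 7, 13}
Component: {2, 3, 8, 9, 11, 12, 14}

3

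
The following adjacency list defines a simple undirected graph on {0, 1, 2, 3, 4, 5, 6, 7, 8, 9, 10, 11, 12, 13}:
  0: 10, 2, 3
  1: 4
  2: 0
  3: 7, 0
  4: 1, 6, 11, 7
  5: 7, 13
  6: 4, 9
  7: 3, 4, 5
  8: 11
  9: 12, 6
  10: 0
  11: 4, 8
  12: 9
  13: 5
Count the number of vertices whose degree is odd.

8

Degrees: 0:3, 1:1, 2:1, 3:2, 4:4, 5:2, 6:2, 7:3, 8:1, 9:2, 10:1, 11:2, 12:1, 13:1
Odd-degree vertices: 0, 1, 2, 7, 8, 10, 12, 13.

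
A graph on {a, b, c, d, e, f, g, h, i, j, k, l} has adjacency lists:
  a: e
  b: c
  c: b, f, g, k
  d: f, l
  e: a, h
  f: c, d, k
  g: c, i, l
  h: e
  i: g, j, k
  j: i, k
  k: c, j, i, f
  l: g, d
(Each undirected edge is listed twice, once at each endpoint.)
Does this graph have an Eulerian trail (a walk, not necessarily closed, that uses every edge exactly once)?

No

Degrees: a:1, b:1, c:4, d:2, e:2, f:3, g:3, h:1, i:3, j:2, k:4, l:2
Odd-degree vertices: a, b, f, g, h, i (6 total).
With 6 odd-degree vertices (more than two), no single trail can use every edge.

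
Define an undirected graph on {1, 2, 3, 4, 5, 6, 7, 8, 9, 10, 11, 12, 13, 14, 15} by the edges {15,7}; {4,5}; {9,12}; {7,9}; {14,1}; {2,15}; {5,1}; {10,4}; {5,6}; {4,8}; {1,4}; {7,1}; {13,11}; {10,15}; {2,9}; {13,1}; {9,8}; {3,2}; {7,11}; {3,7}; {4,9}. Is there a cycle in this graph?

Yes

The graph has 15 vertices, 21 edges, and 1 connected component.
Since 21 > 15 - 1, a cycle must exist; for instance 9-7-3-2-9.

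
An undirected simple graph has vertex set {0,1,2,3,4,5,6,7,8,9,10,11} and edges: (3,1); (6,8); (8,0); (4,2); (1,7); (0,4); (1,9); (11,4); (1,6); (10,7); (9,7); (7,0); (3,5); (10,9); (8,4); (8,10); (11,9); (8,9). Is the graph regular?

No

Degrees: 0:3, 1:4, 2:1, 3:2, 4:4, 5:1, 6:2, 7:4, 8:5, 9:5, 10:3, 11:2
Degrees are not all equal (e.g. deg(2)=1 but deg(8)=5); not regular.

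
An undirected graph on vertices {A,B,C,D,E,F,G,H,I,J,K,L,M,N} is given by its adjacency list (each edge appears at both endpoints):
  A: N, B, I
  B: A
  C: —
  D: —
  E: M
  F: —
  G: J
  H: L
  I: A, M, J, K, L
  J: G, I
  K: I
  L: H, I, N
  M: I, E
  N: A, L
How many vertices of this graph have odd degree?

8

Degrees: A:3, B:1, C:0, D:0, E:1, F:0, G:1, H:1, I:5, J:2, K:1, L:3, M:2, N:2
Odd-degree vertices: A, B, E, G, H, I, K, L.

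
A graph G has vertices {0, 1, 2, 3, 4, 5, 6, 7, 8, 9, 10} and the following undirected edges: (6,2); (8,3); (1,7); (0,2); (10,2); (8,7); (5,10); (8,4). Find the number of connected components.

3

Component: {9}
Component: {0, 2, 5, 6, 10}
Component: {1, 3, 4, 7, 8}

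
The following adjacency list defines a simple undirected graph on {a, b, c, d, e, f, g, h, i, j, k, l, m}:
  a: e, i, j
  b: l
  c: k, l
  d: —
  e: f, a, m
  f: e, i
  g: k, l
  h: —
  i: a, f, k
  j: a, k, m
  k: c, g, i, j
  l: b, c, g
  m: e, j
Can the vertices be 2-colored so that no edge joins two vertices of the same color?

Partition the vertices as {b, c, d, e, g, h, i, j} vs {a, f, k, l, m}. Each listed edge has one endpoint in each part, so the graph is bipartite.

Yes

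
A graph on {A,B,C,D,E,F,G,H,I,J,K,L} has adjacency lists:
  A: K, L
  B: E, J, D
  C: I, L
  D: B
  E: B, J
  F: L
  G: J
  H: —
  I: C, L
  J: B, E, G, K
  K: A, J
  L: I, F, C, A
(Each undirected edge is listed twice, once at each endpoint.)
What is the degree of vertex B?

3

Neighbors of B: D, E, J.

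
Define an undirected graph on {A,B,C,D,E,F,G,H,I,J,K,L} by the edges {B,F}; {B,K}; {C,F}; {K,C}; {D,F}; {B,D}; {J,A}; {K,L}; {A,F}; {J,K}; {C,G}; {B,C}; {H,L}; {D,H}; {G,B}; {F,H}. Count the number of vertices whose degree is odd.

Degrees: A:2, B:5, C:4, D:3, E:0, F:5, G:2, H:3, I:0, J:2, K:4, L:2
Odd-degree vertices: B, D, F, H.

4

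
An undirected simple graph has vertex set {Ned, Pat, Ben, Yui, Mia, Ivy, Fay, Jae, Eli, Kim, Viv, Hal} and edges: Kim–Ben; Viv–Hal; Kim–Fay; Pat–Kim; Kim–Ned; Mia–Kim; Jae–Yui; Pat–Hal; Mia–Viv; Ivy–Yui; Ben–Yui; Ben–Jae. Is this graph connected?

No

Component: {Eli}
Component: {Ned, Pat, Ben, Yui, Mia, Ivy, Fay, Jae, Kim, Viv, Hal}
There are 2 separate components, so the graph is not connected.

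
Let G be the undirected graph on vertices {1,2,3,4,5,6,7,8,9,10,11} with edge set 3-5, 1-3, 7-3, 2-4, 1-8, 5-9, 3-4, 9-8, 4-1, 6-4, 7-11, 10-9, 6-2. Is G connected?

Yes

Starting from 1 and exploring outward reaches every vertex (1, 4, 8, 3, 6, 2, 9, 5, 7, 10, 11); the graph is connected.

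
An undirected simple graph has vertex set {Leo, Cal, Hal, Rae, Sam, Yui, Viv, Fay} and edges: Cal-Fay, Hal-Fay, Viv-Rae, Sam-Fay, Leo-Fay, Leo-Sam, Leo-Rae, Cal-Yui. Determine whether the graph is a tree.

No

|V| = 8, |E| = 8.
A tree on 8 vertices has exactly 7 edges; this graph has 8, so it contains a cycle and is not a tree.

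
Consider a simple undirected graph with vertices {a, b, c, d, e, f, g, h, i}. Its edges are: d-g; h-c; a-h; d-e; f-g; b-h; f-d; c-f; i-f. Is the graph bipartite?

No

g-d-f-g is an odd cycle (length 3), and a bipartite graph can contain only even cycles.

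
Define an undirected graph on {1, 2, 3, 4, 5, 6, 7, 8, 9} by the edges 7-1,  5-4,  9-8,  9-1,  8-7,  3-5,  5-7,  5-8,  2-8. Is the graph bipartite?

No

7-5-8-7 is an odd cycle (length 3), and a bipartite graph can contain only even cycles.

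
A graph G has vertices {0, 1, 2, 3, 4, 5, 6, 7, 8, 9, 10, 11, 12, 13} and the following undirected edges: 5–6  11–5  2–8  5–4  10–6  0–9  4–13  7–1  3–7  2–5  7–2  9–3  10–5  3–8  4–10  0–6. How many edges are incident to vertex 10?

3

Neighbors of 10: 4, 5, 6.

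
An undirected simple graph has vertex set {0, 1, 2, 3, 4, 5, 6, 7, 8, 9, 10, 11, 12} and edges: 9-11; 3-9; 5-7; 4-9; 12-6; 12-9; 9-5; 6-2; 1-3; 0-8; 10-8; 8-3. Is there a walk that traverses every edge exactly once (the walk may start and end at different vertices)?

No

Degrees: 0:1, 1:1, 2:1, 3:3, 4:1, 5:2, 6:2, 7:1, 8:3, 9:5, 10:1, 11:1, 12:2
Odd-degree vertices: 0, 1, 2, 3, 4, 7, 8, 9, 10, 11 (10 total).
With 10 odd-degree vertices (more than two), no single trail can use every edge.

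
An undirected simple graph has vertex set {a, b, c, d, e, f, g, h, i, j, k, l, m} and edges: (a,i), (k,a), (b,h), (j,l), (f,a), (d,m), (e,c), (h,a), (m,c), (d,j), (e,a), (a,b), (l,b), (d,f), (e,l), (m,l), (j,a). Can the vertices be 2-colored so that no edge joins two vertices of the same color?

No

b-h-a-b is an odd cycle (length 3), and a bipartite graph can contain only even cycles.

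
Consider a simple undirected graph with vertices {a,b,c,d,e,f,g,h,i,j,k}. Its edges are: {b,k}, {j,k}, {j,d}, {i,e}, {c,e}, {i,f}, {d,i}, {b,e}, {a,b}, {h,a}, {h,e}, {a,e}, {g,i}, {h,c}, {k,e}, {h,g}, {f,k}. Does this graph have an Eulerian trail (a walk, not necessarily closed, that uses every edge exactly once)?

Yes

Degrees: a:3, b:3, c:2, d:2, e:6, f:2, g:2, h:4, i:4, j:2, k:4
Odd-degree vertices: a, b (2 total).
With 2 odd-degree vertices and all edges in one connected piece, an Eulerian trail exists (from a to b).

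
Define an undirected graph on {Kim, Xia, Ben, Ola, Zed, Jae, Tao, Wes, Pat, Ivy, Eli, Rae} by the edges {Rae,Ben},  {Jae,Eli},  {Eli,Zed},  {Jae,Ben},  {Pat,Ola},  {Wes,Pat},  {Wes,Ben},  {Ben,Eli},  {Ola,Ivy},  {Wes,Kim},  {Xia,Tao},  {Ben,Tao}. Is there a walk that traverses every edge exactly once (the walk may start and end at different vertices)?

No

Degrees: Kim:1, Xia:1, Ben:5, Ola:2, Zed:1, Jae:2, Tao:2, Wes:3, Pat:2, Ivy:1, Eli:3, Rae:1
Odd-degree vertices: Kim, Xia, Ben, Zed, Wes, Ivy, Eli, Rae (8 total).
An Eulerian trail requires 0 or 2 odd-degree vertices; here there are 8.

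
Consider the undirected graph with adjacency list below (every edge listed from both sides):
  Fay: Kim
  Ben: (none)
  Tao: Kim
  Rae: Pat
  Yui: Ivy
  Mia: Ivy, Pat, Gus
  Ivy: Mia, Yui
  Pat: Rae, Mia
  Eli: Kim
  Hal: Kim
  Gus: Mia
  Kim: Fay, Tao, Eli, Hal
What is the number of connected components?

Component: {Ben}
Component: {Fay, Tao, Eli, Hal, Kim}
Component: {Rae, Yui, Mia, Ivy, Pat, Gus}

3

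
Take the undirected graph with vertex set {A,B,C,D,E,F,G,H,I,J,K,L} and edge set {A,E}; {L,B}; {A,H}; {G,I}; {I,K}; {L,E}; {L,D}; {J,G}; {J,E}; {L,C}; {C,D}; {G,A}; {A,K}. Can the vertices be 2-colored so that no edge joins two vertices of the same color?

The cycle D-C-L-D has length 3, which is odd, so the graph is not bipartite.

No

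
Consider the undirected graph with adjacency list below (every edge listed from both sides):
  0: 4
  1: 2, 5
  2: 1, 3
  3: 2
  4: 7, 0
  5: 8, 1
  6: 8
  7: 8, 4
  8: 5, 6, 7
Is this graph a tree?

The graph has 9 vertices and 8 edges.
It is connected with exactly 8 edges, hence acyclic — it is a tree.

Yes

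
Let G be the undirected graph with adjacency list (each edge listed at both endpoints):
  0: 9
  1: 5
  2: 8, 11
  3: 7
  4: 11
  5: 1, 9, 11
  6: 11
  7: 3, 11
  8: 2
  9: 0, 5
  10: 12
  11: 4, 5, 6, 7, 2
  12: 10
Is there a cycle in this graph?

No

|V| = 13, |E| = 11, number of components = 2.
Since 11 = 13 - 2, the graph is a forest and contains no cycle.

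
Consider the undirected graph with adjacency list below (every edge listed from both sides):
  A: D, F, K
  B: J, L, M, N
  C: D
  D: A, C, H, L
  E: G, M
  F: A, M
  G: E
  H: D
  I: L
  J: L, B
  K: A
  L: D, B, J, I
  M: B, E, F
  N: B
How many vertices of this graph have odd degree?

Degrees: A:3, B:4, C:1, D:4, E:2, F:2, G:1, H:1, I:1, J:2, K:1, L:4, M:3, N:1
Odd-degree vertices: A, C, G, H, I, K, M, N.

8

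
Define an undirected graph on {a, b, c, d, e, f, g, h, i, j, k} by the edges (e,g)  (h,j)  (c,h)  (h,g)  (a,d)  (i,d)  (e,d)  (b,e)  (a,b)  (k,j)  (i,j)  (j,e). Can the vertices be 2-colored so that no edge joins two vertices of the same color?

Yes

Color {b, c, d, f, g, j} black and {a, e, h, i, k} white. No edge joins two same-colored vertices, so the graph is bipartite.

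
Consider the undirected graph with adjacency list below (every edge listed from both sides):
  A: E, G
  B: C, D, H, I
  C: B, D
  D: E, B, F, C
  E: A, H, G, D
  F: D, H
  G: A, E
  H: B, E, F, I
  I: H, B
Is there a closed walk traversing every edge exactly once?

Yes

Degrees: A:2, B:4, C:2, D:4, E:4, F:2, G:2, H:4, I:2
Every vertex has even degree and the edges form a single connected piece, so an Eulerian circuit exists.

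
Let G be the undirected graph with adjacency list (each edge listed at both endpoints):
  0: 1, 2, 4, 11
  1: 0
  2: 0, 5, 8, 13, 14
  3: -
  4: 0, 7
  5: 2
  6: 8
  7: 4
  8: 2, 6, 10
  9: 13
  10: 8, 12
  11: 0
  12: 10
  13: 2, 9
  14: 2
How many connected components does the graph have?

2

Component: {3}
Component: {0, 1, 2, 4, 5, 6, 7, 8, 9, 10, 11, 12, 13, 14}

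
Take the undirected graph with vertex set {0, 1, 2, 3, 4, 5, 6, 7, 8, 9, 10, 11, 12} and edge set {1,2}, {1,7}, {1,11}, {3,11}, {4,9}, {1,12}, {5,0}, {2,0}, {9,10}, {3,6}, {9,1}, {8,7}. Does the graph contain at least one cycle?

No

The graph has 13 vertices, 12 edges, and 1 connected component.
Since 12 = 13 - 1, the graph is a forest and contains no cycle.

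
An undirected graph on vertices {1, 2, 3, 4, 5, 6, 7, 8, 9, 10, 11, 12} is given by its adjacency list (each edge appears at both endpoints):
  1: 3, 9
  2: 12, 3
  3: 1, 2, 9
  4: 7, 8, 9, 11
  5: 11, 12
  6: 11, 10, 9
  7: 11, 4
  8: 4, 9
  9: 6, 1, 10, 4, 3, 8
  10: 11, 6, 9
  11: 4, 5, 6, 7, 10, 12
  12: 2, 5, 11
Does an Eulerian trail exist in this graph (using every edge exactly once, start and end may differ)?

No

Degrees: 1:2, 2:2, 3:3, 4:4, 5:2, 6:3, 7:2, 8:2, 9:6, 10:3, 11:6, 12:3
Odd-degree vertices: 3, 6, 10, 12 (4 total).
With 4 odd-degree vertices (more than two), no single trail can use every edge.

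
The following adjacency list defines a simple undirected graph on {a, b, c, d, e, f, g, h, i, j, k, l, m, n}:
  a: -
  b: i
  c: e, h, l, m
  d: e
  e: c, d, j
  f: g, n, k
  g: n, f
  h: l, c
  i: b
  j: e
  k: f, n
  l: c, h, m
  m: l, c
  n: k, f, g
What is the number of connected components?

4

Component: {a}
Component: {b, i}
Component: {f, g, k, n}
Component: {c, d, e, h, j, l, m}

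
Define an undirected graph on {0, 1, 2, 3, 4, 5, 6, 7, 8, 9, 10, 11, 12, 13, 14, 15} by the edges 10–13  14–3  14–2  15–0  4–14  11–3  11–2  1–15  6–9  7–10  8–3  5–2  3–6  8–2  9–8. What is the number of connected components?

4

Component: {12}
Component: {0, 1, 15}
Component: {7, 10, 13}
Component: {2, 3, 4, 5, 6, 8, 9, 11, 14}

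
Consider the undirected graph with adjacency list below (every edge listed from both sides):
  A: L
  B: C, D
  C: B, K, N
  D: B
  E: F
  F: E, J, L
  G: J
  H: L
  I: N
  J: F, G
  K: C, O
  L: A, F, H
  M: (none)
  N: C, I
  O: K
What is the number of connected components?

Component: {M}
Component: {A, E, F, G, H, J, L}
Component: {B, C, D, I, K, N, O}

3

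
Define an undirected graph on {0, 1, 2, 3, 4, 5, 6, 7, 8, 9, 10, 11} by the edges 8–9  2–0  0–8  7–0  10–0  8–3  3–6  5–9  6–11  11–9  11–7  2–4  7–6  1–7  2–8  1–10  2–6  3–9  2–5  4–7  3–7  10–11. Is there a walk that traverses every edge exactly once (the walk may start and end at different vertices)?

Yes

Degrees: 0:4, 1:2, 2:5, 3:4, 4:2, 5:2, 6:4, 7:6, 8:4, 9:4, 10:3, 11:4
Odd-degree vertices: 2, 10 (2 total).
The non-isolated vertices are connected and exactly 2 have odd degree, so an Eulerian trail exists (from 2 to 10).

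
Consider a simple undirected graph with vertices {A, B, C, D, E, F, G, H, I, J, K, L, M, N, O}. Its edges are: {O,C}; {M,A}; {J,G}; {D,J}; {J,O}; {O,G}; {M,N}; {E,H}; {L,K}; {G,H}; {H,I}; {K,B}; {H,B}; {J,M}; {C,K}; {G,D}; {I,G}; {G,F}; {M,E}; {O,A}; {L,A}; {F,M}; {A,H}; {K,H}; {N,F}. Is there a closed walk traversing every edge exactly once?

Degrees: A:4, B:2, C:2, D:2, E:2, F:3, G:6, H:6, I:2, J:4, K:4, L:2, M:5, N:2, O:4
F, M have odd degree; an Eulerian circuit needs every degree to be even, so none exists.

No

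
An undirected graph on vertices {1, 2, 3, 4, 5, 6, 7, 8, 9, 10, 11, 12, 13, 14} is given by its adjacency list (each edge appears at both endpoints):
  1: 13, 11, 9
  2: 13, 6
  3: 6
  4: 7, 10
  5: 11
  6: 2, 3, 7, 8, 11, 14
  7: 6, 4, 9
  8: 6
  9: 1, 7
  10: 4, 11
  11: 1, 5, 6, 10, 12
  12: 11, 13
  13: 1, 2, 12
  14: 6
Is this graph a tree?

|V| = 14, |E| = 17.
Connected but with 17 > 13 edges, so it has a cycle and is not a tree.

No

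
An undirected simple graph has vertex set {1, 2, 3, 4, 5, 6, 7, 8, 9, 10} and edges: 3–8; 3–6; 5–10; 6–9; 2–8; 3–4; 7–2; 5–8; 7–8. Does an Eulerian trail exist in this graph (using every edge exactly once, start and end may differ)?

No

Degrees: 1:0, 2:2, 3:3, 4:1, 5:2, 6:2, 7:2, 8:4, 9:1, 10:1
Odd-degree vertices: 3, 4, 9, 10 (4 total).
An Eulerian trail requires 0 or 2 odd-degree vertices; here there are 4.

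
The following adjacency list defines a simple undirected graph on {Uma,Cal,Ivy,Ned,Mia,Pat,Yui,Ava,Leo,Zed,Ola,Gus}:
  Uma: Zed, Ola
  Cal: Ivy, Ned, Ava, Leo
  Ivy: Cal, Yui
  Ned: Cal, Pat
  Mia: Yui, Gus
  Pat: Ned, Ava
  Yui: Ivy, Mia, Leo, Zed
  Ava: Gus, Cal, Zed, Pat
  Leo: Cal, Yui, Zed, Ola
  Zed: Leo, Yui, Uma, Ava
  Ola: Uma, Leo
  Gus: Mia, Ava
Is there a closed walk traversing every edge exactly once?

Yes

Degrees: Uma:2, Cal:4, Ivy:2, Ned:2, Mia:2, Pat:2, Yui:4, Ava:4, Leo:4, Zed:4, Ola:2, Gus:2
Every vertex has even degree and the edges form a single connected piece, so an Eulerian circuit exists.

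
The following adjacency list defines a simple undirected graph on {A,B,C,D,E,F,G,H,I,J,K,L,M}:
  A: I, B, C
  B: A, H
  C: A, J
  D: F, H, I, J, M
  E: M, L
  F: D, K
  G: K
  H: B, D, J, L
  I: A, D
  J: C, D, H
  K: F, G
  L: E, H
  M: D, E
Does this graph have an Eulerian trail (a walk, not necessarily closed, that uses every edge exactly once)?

No

Degrees: A:3, B:2, C:2, D:5, E:2, F:2, G:1, H:4, I:2, J:3, K:2, L:2, M:2
Odd-degree vertices: A, D, G, J (4 total).
With 4 odd-degree vertices (more than two), no single trail can use every edge.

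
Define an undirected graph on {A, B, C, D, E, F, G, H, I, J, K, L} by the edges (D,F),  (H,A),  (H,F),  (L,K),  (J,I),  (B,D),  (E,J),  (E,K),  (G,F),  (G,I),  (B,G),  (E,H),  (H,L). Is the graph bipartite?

Color {C, D, G, H, J, K} black and {A, B, E, F, I, L} white. No edge joins two same-colored vertices, so the graph is bipartite.

Yes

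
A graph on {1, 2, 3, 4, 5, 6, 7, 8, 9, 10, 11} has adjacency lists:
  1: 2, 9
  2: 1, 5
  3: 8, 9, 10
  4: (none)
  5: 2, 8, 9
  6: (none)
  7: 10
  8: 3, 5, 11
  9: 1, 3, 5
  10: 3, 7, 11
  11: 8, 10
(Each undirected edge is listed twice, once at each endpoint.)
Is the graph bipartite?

Color {2, 4, 6, 8, 9, 10} black and {1, 3, 5, 7, 11} white. No edge joins two same-colored vertices, so the graph is bipartite.

Yes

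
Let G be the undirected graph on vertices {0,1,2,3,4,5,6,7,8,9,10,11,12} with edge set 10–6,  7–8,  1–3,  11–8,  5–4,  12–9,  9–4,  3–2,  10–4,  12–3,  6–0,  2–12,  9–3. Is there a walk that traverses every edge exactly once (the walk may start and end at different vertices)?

No

Degrees: 0:1, 1:1, 2:2, 3:4, 4:3, 5:1, 6:2, 7:1, 8:2, 9:3, 10:2, 11:1, 12:3
Odd-degree vertices: 0, 1, 4, 5, 7, 9, 11, 12 (8 total).
An Eulerian trail requires 0 or 2 odd-degree vertices; here there are 8.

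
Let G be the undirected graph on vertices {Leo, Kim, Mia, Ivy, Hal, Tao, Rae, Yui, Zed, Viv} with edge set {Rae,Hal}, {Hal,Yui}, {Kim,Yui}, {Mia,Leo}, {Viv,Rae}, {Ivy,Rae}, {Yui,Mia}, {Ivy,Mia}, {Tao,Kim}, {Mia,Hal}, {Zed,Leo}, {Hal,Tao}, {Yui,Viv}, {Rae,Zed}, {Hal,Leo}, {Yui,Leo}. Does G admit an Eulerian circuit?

No

Degrees: Leo:4, Kim:2, Mia:4, Ivy:2, Hal:5, Tao:2, Rae:4, Yui:5, Zed:2, Viv:2
Vertices with odd degree: Hal, Yui. An Eulerian circuit requires all degrees even.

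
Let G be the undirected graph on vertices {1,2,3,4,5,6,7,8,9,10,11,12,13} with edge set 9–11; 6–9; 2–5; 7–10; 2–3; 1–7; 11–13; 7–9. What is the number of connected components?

5

Component: {4}
Component: {8}
Component: {12}
Component: {2, 3, 5}
Component: {1, 6, 7, 9, 10, 11, 13}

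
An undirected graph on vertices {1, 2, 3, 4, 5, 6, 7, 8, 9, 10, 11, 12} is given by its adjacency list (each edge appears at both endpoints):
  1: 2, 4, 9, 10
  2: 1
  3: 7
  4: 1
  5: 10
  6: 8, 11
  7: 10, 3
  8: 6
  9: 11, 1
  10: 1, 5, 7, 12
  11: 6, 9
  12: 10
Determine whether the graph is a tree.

Yes

The graph has 12 vertices and 11 edges.
Connected and |E| = |V| - 1, which characterizes a tree.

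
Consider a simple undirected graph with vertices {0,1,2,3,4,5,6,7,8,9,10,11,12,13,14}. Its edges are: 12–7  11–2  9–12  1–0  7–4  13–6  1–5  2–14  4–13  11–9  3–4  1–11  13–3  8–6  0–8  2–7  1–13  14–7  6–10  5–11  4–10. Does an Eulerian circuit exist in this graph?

Degrees: 0:2, 1:4, 2:3, 3:2, 4:4, 5:2, 6:3, 7:4, 8:2, 9:2, 10:2, 11:4, 12:2, 13:4, 14:2
Vertices with odd degree: 2, 6. An Eulerian circuit requires all degrees even.

No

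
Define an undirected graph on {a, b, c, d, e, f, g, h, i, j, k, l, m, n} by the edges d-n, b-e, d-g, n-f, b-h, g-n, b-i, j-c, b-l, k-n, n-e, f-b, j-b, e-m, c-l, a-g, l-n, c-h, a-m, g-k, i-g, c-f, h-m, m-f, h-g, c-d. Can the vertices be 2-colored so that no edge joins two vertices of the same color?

k-g-n-k is an odd cycle (length 3), and a bipartite graph can contain only even cycles.

No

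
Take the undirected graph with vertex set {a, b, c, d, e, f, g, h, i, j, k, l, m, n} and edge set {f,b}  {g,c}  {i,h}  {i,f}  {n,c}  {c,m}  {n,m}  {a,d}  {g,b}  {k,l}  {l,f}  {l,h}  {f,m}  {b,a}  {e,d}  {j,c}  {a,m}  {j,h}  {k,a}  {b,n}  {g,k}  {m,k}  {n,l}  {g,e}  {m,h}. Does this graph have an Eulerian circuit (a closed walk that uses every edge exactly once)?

Yes

Degrees: a:4, b:4, c:4, d:2, e:2, f:4, g:4, h:4, i:2, j:2, k:4, l:4, m:6, n:4
All degrees are even and the non-isolated vertices are connected — an Eulerian circuit exists.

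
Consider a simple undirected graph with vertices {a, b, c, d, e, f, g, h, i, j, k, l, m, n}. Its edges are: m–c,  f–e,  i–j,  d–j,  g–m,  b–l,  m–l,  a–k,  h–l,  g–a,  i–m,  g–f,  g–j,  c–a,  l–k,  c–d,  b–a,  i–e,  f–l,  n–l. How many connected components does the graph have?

1

Component: {a, b, c, d, e, f, g, h, i, j, k, l, m, n}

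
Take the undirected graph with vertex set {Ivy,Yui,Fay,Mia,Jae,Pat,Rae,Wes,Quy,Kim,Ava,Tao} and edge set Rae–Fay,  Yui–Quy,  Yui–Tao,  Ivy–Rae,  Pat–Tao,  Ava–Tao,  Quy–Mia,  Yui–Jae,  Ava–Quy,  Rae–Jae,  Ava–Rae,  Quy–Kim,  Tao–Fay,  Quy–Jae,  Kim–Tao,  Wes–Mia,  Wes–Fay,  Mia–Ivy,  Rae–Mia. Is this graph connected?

A breadth-first search from Ivy visits Ivy, Rae, Mia, Ava, Fay, Jae, Quy, Wes, Tao, Yui, Kim, Pat — all 12 vertices — so the graph is connected.

Yes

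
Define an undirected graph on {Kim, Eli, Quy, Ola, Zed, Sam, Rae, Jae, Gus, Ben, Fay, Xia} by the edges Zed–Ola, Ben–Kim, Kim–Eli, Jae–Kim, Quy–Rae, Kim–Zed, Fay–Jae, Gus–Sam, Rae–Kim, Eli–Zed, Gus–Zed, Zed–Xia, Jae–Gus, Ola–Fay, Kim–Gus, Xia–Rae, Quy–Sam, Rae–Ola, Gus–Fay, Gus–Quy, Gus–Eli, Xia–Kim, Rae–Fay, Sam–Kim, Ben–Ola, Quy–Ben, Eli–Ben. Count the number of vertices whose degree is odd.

Degrees: Kim:8, Eli:4, Quy:4, Ola:4, Zed:5, Sam:3, Rae:5, Jae:3, Gus:7, Ben:4, Fay:4, Xia:3
Odd-degree vertices: Zed, Sam, Rae, Jae, Gus, Xia.

6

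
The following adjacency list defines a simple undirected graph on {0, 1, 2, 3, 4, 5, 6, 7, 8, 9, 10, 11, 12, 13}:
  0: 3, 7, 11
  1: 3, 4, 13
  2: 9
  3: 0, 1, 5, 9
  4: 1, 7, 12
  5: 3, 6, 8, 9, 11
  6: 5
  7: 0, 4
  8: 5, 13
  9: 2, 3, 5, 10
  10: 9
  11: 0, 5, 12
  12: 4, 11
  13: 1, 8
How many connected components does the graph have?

1

Component: {0, 1, 2, 3, 4, 5, 6, 7, 8, 9, 10, 11, 12, 13}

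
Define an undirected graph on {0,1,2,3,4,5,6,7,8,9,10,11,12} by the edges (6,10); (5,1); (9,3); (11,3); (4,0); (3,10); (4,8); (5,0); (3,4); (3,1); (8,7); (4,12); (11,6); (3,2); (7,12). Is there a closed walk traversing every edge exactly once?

Degrees: 0:2, 1:2, 2:1, 3:6, 4:4, 5:2, 6:2, 7:2, 8:2, 9:1, 10:2, 11:2, 12:2
Vertices with odd degree: 2, 9. An Eulerian circuit requires all degrees even.

No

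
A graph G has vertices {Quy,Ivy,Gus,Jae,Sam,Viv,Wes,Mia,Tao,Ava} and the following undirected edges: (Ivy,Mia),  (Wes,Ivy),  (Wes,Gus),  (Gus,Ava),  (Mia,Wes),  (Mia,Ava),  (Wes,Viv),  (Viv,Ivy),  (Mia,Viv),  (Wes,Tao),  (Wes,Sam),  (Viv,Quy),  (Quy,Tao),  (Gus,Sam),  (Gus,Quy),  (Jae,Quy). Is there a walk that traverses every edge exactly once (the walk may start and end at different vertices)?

Yes

Degrees: Quy:4, Ivy:3, Gus:4, Jae:1, Sam:2, Viv:4, Wes:6, Mia:4, Tao:2, Ava:2
Odd-degree vertices: Ivy, Jae (2 total).
The non-isolated vertices are connected and exactly 2 have odd degree, so an Eulerian trail exists (from Ivy to Jae).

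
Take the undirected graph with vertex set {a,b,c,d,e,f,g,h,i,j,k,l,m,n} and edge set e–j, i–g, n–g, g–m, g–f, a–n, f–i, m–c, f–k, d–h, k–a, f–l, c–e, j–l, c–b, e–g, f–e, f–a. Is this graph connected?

No

Component: {d, h}
Component: {a, b, c, e, f, g, i, j, k, l, m, n}
No edge joins these 2 groups, so the graph is disconnected.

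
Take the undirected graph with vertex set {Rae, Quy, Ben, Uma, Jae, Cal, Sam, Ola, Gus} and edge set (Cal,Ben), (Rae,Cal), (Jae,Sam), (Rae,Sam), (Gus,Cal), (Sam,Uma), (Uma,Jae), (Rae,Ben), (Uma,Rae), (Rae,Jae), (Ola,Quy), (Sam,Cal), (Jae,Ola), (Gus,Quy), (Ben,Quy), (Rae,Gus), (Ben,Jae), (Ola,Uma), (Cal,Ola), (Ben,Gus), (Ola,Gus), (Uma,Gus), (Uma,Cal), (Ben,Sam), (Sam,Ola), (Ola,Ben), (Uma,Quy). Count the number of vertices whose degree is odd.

Degrees: Rae:6, Quy:4, Ben:7, Uma:7, Jae:5, Cal:6, Sam:6, Ola:7, Gus:6
Odd-degree vertices: Ben, Uma, Jae, Ola.

4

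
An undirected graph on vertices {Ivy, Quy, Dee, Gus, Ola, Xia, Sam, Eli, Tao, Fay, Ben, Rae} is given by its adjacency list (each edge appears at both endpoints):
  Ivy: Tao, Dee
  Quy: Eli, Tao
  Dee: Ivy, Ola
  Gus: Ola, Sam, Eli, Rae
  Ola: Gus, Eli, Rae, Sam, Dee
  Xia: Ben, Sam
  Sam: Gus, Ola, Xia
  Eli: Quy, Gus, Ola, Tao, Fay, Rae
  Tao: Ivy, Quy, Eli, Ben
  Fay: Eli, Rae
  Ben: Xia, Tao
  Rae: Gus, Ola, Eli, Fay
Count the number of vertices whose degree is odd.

2

Degrees: Ivy:2, Quy:2, Dee:2, Gus:4, Ola:5, Xia:2, Sam:3, Eli:6, Tao:4, Fay:2, Ben:2, Rae:4
Odd-degree vertices: Ola, Sam.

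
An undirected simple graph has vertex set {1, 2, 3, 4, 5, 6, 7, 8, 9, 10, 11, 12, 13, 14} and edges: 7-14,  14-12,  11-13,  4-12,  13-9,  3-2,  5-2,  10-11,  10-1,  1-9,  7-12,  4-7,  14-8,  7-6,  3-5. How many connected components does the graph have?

3

Component: {2, 3, 5}
Component: {1, 9, 10, 11, 13}
Component: {4, 6, 7, 8, 12, 14}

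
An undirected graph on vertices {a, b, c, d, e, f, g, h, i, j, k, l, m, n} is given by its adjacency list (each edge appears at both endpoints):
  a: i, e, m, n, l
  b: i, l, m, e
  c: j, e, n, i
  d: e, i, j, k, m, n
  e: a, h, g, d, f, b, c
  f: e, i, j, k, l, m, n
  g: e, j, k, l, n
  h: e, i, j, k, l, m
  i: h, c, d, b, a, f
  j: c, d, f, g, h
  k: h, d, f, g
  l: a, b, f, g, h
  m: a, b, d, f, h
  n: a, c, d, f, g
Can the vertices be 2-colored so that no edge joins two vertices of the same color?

Yes

Color {e, i, j, k, l, m, n} black and {a, b, c, d, f, g, h} white. No edge joins two same-colored vertices, so the graph is bipartite.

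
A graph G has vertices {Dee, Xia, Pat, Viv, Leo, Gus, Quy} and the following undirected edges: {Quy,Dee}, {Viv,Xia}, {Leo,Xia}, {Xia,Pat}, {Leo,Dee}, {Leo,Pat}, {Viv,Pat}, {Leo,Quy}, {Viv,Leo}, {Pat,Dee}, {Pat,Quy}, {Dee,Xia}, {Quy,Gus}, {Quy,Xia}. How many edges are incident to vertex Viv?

3

Neighbors of Viv: Xia, Pat, Leo.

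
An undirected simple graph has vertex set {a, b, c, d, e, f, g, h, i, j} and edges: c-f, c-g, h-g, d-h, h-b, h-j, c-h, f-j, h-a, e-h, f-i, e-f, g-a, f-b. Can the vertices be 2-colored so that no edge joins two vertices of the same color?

No

c-g-h-c is an odd cycle (length 3), and a bipartite graph can contain only even cycles.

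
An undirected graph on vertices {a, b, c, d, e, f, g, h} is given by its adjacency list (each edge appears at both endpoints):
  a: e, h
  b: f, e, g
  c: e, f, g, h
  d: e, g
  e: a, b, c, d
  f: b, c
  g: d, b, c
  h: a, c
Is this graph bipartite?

Yes

Partition the vertices as {e, f, g, h} vs {a, b, c, d}. Each listed edge has one endpoint in each part, so the graph is bipartite.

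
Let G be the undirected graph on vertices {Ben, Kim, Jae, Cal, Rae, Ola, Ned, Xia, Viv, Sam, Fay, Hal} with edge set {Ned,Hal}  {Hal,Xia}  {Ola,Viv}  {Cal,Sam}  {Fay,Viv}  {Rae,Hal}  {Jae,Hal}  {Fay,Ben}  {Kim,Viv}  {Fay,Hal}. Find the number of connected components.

Component: {Cal, Sam}
Component: {Ben, Kim, Jae, Rae, Ola, Ned, Xia, Viv, Fay, Hal}

2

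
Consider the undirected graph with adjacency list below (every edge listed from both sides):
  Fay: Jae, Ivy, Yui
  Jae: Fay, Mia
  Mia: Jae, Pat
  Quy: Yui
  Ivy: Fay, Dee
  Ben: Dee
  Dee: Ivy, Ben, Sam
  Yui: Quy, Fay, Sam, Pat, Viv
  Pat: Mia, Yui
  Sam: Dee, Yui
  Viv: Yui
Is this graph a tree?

No

|V| = 11, |E| = 12.
A tree on 11 vertices has exactly 10 edges; this graph has 12, so it contains a cycle and is not a tree.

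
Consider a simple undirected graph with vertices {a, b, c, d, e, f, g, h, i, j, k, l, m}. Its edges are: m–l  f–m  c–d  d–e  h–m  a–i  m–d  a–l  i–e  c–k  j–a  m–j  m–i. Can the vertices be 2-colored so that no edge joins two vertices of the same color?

Yes

Partition the vertices as {b, d, f, g, h, i, j, k, l} vs {a, c, e, m}. Each listed edge has one endpoint in each part, so the graph is bipartite.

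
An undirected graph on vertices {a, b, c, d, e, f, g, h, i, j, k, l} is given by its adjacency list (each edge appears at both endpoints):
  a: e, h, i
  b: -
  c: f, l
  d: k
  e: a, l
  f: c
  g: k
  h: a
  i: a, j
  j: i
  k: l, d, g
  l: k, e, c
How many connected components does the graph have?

Component: {b}
Component: {a, c, d, e, f, g, h, i, j, k, l}

2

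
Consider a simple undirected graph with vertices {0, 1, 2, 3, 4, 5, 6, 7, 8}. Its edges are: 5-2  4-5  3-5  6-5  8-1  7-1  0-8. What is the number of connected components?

Component: {0, 1, 7, 8}
Component: {2, 3, 4, 5, 6}

2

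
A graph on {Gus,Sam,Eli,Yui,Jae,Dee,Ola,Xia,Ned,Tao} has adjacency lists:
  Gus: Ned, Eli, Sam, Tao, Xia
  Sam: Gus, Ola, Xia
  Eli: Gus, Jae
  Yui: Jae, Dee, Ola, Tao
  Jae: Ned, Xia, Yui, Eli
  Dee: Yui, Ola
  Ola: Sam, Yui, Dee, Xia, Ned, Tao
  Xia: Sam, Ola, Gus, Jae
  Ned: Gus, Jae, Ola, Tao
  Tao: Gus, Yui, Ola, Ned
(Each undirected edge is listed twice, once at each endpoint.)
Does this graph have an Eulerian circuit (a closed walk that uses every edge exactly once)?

No

Degrees: Gus:5, Sam:3, Eli:2, Yui:4, Jae:4, Dee:2, Ola:6, Xia:4, Ned:4, Tao:4
Vertices with odd degree: Gus, Sam. An Eulerian circuit requires all degrees even.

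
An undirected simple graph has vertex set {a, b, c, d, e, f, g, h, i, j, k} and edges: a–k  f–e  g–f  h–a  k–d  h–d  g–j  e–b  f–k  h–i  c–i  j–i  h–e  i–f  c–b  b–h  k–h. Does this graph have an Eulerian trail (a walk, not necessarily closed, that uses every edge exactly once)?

Yes

Degrees: a:2, b:3, c:2, d:2, e:3, f:4, g:2, h:6, i:4, j:2, k:4
Odd-degree vertices: b, e (2 total).
The non-isolated vertices are connected and exactly 2 have odd degree, so an Eulerian trail exists (from b to e).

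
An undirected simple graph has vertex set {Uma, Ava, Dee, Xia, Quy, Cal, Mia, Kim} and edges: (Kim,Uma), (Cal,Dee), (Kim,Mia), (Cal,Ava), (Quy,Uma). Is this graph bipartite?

Partition the vertices as {Xia, Quy, Cal, Kim} vs {Uma, Ava, Dee, Mia}. Each listed edge has one endpoint in each part, so the graph is bipartite.

Yes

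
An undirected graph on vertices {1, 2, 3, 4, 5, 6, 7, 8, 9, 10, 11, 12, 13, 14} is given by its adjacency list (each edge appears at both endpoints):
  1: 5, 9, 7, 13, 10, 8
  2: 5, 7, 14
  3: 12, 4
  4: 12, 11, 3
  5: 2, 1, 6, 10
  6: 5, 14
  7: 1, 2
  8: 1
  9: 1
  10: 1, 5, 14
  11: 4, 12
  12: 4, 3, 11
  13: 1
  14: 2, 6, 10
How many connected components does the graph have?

2

Component: {3, 4, 11, 12}
Component: {1, 2, 5, 6, 7, 8, 9, 10, 13, 14}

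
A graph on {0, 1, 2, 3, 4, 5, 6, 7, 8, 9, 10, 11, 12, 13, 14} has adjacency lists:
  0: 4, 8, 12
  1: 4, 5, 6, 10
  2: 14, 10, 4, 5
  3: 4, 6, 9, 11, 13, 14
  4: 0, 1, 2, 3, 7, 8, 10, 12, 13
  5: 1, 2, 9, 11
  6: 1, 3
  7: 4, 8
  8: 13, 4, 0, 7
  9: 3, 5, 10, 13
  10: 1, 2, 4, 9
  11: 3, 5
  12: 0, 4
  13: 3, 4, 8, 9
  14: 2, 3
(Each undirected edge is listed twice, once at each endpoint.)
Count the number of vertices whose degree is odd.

2

Degrees: 0:3, 1:4, 2:4, 3:6, 4:9, 5:4, 6:2, 7:2, 8:4, 9:4, 10:4, 11:2, 12:2, 13:4, 14:2
Odd-degree vertices: 0, 4.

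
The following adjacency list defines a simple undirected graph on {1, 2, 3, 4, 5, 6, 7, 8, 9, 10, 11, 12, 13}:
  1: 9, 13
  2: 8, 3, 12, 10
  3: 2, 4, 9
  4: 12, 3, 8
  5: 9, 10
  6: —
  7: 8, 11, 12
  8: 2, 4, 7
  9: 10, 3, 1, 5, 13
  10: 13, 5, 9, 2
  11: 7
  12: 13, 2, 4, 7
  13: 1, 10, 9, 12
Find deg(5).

Neighbors of 5: 9, 10.

2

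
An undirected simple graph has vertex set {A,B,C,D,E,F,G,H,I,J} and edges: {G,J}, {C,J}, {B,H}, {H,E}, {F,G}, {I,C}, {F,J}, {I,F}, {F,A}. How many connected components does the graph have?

3

Component: {D}
Component: {B, E, H}
Component: {A, C, F, G, I, J}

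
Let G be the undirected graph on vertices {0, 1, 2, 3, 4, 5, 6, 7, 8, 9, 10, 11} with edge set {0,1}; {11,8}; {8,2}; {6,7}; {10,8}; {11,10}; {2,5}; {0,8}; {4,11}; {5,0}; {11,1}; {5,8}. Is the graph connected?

Component: {3}
Component: {9}
Component: {6, 7}
Component: {0, 1, 2, 4, 5, 8, 10, 11}
There are 4 separate components, so the graph is not connected.

No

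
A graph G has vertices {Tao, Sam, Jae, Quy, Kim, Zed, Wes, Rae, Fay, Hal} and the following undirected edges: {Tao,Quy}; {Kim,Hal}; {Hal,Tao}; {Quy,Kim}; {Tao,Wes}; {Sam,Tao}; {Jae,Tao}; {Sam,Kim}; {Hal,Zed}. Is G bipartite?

Yes

Partition the vertices as {Sam, Jae, Quy, Wes, Rae, Fay, Hal} vs {Tao, Kim, Zed}. Each listed edge has one endpoint in each part, so the graph is bipartite.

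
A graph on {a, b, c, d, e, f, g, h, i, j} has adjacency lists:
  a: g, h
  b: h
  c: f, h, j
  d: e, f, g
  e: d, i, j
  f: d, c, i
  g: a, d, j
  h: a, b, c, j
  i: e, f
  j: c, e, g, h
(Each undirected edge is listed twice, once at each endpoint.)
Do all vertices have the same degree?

Degrees: a:2, b:1, c:3, d:3, e:3, f:3, g:3, h:4, i:2, j:4
Vertex b has degree 1 while h has degree 4, so the graph is not regular.

No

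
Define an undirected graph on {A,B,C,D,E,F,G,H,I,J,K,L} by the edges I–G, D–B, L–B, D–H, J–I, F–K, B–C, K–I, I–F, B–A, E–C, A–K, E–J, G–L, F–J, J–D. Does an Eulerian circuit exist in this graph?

Degrees: A:2, B:4, C:2, D:3, E:2, F:3, G:2, H:1, I:4, J:4, K:3, L:2
Vertices with odd degree: D, F, H, K. An Eulerian circuit requires all degrees even.

No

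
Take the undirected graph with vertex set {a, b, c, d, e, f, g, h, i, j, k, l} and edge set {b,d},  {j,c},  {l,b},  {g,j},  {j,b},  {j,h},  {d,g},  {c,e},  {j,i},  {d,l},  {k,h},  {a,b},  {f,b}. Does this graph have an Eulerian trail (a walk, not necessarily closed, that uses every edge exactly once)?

Degrees: a:1, b:5, c:2, d:3, e:1, f:1, g:2, h:2, i:1, j:5, k:1, l:2
Odd-degree vertices: a, b, d, e, f, i, j, k (8 total).
An Eulerian trail requires 0 or 2 odd-degree vertices; here there are 8.

No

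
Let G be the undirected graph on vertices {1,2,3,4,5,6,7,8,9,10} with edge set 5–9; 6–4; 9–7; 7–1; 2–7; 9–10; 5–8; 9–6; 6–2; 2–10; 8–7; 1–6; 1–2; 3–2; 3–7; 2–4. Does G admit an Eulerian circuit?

No

Degrees: 1:3, 2:6, 3:2, 4:2, 5:2, 6:4, 7:5, 8:2, 9:4, 10:2
1, 7 have odd degree; an Eulerian circuit needs every degree to be even, so none exists.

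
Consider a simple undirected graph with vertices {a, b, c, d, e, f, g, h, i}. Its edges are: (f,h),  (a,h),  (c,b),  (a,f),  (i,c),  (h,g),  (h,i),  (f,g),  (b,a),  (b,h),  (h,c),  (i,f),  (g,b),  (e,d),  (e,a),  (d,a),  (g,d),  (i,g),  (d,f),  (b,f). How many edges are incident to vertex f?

6

Neighbors of f: a, b, d, g, h, i.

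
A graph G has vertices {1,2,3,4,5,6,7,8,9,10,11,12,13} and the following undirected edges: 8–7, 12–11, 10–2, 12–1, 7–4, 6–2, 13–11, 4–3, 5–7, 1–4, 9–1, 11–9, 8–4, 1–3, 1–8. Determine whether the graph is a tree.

The graph has 13 vertices and 15 edges.
It splits into 2 components, so it cannot be a tree.

No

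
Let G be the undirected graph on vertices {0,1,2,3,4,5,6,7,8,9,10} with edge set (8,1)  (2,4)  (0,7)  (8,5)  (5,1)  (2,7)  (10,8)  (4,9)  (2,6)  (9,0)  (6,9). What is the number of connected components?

3

Component: {3}
Component: {1, 5, 8, 10}
Component: {0, 2, 4, 6, 7, 9}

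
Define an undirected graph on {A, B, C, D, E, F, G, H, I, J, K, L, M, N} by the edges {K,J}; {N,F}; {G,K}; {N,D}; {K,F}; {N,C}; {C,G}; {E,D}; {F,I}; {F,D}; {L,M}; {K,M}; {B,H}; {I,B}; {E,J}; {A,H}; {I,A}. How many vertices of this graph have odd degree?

Degrees: A:2, B:2, C:2, D:3, E:2, F:4, G:2, H:2, I:3, J:2, K:4, L:1, M:2, N:3
Odd-degree vertices: D, I, L, N.

4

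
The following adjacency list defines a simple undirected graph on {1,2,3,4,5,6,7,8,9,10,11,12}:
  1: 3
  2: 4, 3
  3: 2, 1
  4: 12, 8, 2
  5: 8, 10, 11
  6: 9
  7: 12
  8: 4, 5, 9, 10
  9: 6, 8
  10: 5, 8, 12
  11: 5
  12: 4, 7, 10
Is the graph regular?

Degrees: 1:1, 2:2, 3:2, 4:3, 5:3, 6:1, 7:1, 8:4, 9:2, 10:3, 11:1, 12:3
Vertex 1 has degree 1 while 8 has degree 4, so the graph is not regular.

No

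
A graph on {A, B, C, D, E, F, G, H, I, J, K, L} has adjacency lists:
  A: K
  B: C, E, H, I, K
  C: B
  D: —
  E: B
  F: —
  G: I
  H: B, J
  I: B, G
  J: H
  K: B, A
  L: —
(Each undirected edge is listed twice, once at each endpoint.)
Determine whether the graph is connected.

No

Component: {D}
Component: {F}
Component: {L}
Component: {A, B, C, E, G, H, I, J, K}
There are 4 separate components, so the graph is not connected.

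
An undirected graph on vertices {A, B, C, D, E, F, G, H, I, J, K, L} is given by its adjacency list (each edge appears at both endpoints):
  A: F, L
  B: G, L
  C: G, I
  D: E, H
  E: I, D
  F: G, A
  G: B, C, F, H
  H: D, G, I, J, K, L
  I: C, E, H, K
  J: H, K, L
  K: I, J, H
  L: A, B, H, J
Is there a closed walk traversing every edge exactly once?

Degrees: A:2, B:2, C:2, D:2, E:2, F:2, G:4, H:6, I:4, J:3, K:3, L:4
J, K have odd degree; an Eulerian circuit needs every degree to be even, so none exists.

No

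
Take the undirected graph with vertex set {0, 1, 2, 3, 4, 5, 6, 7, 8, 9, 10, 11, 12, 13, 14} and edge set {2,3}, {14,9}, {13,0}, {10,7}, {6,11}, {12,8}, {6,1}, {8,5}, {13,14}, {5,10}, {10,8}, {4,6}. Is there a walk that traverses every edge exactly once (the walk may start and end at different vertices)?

No

Degrees: 0:1, 1:1, 2:1, 3:1, 4:1, 5:2, 6:3, 7:1, 8:3, 9:1, 10:3, 11:1, 12:1, 13:2, 14:2
Odd-degree vertices: 0, 1, 2, 3, 4, 6, 7, 8, 9, 10, 11, 12 (12 total).
An Eulerian trail requires 0 or 2 odd-degree vertices; here there are 12.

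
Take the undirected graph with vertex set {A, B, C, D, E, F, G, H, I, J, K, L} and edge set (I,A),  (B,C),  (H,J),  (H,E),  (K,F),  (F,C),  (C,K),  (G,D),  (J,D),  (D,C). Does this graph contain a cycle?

Yes

|V| = 12, |E| = 10, number of components = 3.
Since 10 > 12 - 3, a cycle must exist; for instance C-K-F-C.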